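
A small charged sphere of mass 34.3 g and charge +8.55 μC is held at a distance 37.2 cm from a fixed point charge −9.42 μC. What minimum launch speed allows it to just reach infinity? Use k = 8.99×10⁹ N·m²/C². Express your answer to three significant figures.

To just escape, total mechanical energy must reach zero at infinity: ½mv²_min + U = 0, so ½mv²_min = −U = |kQq|/r.
|U| = |kQq|/r = (8.99×10⁹ N·m²/C²)(9.42×10⁻⁶)(8.55×10⁻⁶)/(0.372) = 1.95 J.
v_min = √(2|U|/m) = √(2·1.95/0.0343) = 10.7 m/s.

10.7 m/s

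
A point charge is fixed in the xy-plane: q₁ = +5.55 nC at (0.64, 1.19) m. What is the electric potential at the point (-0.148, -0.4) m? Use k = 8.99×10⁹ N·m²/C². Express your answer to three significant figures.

28.1 V

Electric potential is a scalar, so the contributions from each charge add algebraically: V = Σ kqᵢ/rᵢ.
Distances from the field point to each charge: r₁ = 1.77 m.
V = k[(5.55×10⁻⁹)/(1.77)] = 28.1 V.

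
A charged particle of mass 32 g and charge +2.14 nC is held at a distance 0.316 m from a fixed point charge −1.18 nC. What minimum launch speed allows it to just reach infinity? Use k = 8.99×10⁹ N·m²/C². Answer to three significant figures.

To just escape, total mechanical energy must reach zero at infinity: ½mv²_min + U = 0, so ½mv²_min = −U = |kQq|/r.
|U| = |kQq|/r = (8.99×10⁹ N·m²/C²)(1.18×10⁻⁹)(2.14×10⁻⁹)/(0.316) = 7.18×10⁻⁸ J.
v_min = √(2|U|/m) = √(2·7.18×10⁻⁸/0.0320) = 2.12×10⁻³ m/s.

2.12×10⁻³ m/s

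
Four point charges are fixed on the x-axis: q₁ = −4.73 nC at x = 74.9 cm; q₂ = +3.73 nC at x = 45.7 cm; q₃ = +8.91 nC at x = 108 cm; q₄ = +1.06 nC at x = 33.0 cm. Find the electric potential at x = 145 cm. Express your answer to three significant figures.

The total potential is the scalar sum of each charge's contribution, V = Σ kqᵢ/rᵢ.
Distances from the field point to each charge: r₁ = 0.701 m, r₂ = 0.993 m, r₃ = 0.370 m, r₄ = 1.12 m.
V = k[(-4.73×10⁻⁹)/(0.701) + (3.73×10⁻⁹)/(0.993) + (8.91×10⁻⁹)/(0.370) + (1.06×10⁻⁹)/(1.12)] = 198 V.

198 V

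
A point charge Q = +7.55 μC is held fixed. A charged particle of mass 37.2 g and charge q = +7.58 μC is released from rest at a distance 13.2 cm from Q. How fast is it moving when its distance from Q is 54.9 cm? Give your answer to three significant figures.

12.6 m/s

Only the electrostatic force acts, so mechanical energy is conserved: ½mv² = U₁ − U₂ = kQq(1/r₁ − 1/r₂).
U₁ − U₂ = (8.99×10⁹ N·m²/C²)(7.55×10⁻⁶ C)(7.58×10⁻⁶ C)(1/0.132 − 1/0.549) = 2.96 J.
v = √(2·2.96/0.0372) = 12.6 m/s.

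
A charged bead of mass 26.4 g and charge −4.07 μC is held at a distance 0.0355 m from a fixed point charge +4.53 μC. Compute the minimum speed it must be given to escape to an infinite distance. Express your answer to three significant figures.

To just escape, total mechanical energy must reach zero at infinity: ½mv²_min + U = 0, so ½mv²_min = −U = |kQq|/r.
|U| = |kQq|/r = (8.99×10⁹ N·m²/C²)(4.53×10⁻⁶)(4.07×10⁻⁶)/(0.0355) = 4.67 J.
v_min = √(2|U|/m) = √(2·4.67/0.0264) = 18.8 m/s.

18.8 m/s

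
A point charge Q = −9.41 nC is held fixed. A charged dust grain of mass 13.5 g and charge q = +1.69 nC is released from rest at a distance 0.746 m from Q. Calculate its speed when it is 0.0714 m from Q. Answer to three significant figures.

Only the electrostatic force acts, so mechanical energy is conserved: ½mv² = U₁ − U₂ = kQq(1/r₁ − 1/r₂).
U₁ − U₂ = (8.99×10⁹ N·m²/C²)(-9.41×10⁻⁹ C)(1.69×10⁻⁹ C)(1/0.746 − 1/0.0714) = 1.81×10⁻⁶ J.
v = √(2·1.81×10⁻⁶/0.0135) = 0.0164 m/s.

0.0164 m/s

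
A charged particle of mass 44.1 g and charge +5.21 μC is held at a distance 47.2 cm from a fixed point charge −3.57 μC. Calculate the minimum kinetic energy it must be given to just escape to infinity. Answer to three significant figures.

0.354 J

To just escape, total mechanical energy must reach zero at infinity: ½mv²_min + U = 0, so ½mv²_min = −U = |kQq|/r.
|U| = |kQq|/r = (8.99×10⁹ N·m²/C²)(3.57×10⁻⁶)(5.21×10⁻⁶)/(0.472) = 0.354 J.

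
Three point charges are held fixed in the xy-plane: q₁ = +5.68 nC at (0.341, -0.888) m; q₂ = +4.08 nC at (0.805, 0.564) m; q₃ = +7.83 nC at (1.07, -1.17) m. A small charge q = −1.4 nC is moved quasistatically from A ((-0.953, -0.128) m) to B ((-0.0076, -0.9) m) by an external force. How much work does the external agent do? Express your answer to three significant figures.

For quasistatic motion the external work equals the change in potential energy: W_ext = qΔV = q(V_B − V_A).
At A: distances to the source charges are 1.50 m, 1.89 m, 2.28 m; V_A = Σ kqᵢ/rᵢ = 84.4 V.
At B: distances to the source charges are 0.349 m, 1.67 m, 1.11 m; V_B = Σ kqᵢ/rᵢ = 232 V.
ΔV = V_B − V_A = 147 V.
W_ext = qΔV = (-1.40×10⁻⁹ C)(147 V) = -2.06×10⁻⁷ J.

-2.06×10⁻⁷ J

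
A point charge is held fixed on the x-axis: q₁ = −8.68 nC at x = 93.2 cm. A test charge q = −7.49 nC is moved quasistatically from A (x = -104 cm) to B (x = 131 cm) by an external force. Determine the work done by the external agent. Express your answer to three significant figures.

1.25×10⁻⁶ J

For quasistatic motion the external work equals the change in potential energy: W_ext = qΔV = q(V_B − V_A).
At A: distance to the source charge is 1.97 m; V_A = kq₁/r = -39.6 V.
At B: distance to the source charge is 0.378 m; V_B = kq₁/r = -206 V.
ΔV = V_B − V_A = -167 V.
W_ext = qΔV = (-7.49×10⁻⁹ C)(-167 V) = 1.25×10⁻⁶ J.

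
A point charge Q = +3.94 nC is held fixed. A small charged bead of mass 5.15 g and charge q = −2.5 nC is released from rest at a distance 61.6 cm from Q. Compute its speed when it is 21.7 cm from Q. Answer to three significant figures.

Only the electrostatic force acts, so mechanical energy is conserved: ½mv² = U₁ − U₂ = kQq(1/r₁ − 1/r₂).
U₁ − U₂ = (8.99×10⁹ N·m²/C²)(3.94×10⁻⁹ C)(-2.50×10⁻⁹ C)(1/0.616 − 1/0.217) = 2.64×10⁻⁷ J.
v = √(2·2.64×10⁻⁷/5.15×10⁻³) = 0.0101 m/s.

0.0101 m/s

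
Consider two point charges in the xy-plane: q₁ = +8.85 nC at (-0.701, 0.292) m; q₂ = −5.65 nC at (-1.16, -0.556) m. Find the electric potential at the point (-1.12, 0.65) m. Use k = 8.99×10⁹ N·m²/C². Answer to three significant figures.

The total potential is the scalar sum of each charge's contribution, V = Σ kqᵢ/rᵢ.
Distances from the field point to each charge: r₁ = 0.551 m, r₂ = 1.21 m.
V = k[(8.85×10⁻⁹)/(0.551) + (-5.65×10⁻⁹)/(1.21)] = 102 V.

102 V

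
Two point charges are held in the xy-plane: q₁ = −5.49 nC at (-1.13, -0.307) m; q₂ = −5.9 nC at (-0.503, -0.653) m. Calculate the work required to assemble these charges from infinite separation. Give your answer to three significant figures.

4.07×10⁻⁷ J

The work to assemble the configuration equals its total potential energy, U = Σ kqᵢqⱼ/rᵢⱼ over all pairs.
Pair separations: r₁₂ = 0.716 m.
U = (4.07×10⁻⁷) = 4.07×10⁻⁷ J.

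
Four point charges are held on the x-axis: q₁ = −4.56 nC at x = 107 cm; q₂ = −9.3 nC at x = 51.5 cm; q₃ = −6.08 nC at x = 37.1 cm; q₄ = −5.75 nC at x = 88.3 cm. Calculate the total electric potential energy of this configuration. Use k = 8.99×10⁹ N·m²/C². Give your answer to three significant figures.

7.75×10⁻⁶ J

The assembly work is the sum of pairwise potential energies, U = Σ_{i<j} kqᵢqⱼ/rᵢⱼ.
Pair separations: r₁₂ = 0.555 m, r₁₃ = 0.699 m, r₁₄ = 0.187 m, r₂₃ = 0.144 m, r₂₄ = 0.368 m, r₃₄ = 0.512 m.
Summing all 6 pair terms gives U = 7.75×10⁻⁶ J.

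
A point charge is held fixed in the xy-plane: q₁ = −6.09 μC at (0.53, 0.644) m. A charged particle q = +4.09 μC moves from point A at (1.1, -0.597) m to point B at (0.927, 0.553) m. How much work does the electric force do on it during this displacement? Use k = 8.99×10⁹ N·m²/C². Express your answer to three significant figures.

0.386 J

The work done by the electric force is W_field = −ΔU = −q(V_B − V_A) = q(V_A − V_B).
At A: distance to the source charge is 1.37 m; V_A = kq₁/r = -4.01×10⁴ V.
At B: distance to the source charge is 0.407 m; V_B = kq₁/r = -1.34×10⁵ V.
ΔV = V_B − V_A = -9.43×10⁴ V.
W_field = −qΔV = −(4.09×10⁻⁶ C)(-9.43×10⁴ V) = 0.386 J.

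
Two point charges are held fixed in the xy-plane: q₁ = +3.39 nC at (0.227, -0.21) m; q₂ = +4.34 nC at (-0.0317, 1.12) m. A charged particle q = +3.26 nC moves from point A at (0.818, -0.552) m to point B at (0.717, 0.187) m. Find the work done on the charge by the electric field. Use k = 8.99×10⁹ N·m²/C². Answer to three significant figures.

-5.05×10⁻⁸ J

The work done by the electric force is W_field = −ΔU = −q(V_B − V_A) = q(V_A − V_B).
At A: distances to the source charges are 0.683 m, 1.88 m; V_A = Σ kqᵢ/rᵢ = 65.4 V.
At B: distances to the source charges are 0.631 m, 1.20 m; V_B = Σ kqᵢ/rᵢ = 80.9 V.
ΔV = V_B − V_A = 15.5 V.
W_field = −qΔV = −(3.26×10⁻⁹ C)(15.5 V) = -5.05×10⁻⁸ J.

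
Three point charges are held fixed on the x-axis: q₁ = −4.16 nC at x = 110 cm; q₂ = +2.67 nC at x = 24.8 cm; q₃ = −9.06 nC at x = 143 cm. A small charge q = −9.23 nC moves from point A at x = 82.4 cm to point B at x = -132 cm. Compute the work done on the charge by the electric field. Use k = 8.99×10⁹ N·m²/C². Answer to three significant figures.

1.83×10⁻⁶ J

The work done by the electric force is W_field = −ΔU = −q(V_B − V_A) = q(V_A − V_B).
At A: distances to the source charges are 0.276 m, 0.576 m, 0.606 m; V_A = Σ kqᵢ/rᵢ = -228 V.
At B: distances to the source charges are 2.42 m, 1.57 m, 2.75 m; V_B = Σ kqᵢ/rᵢ = -29.8 V.
ΔV = V_B − V_A = 198 V.
W_field = −qΔV = −(-9.23×10⁻⁹ C)(198 V) = 1.83×10⁻⁶ J.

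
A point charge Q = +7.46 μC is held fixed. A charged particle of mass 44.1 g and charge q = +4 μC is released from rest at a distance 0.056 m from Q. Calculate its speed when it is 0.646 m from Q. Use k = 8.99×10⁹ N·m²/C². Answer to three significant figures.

Only the electrostatic force acts, so mechanical energy is conserved: ½mv² = U₁ − U₂ = kQq(1/r₁ − 1/r₂).
U₁ − U₂ = (8.99×10⁹ N·m²/C²)(7.46×10⁻⁶ C)(4.00×10⁻⁶ C)(1/0.0560 − 1/0.646) = 4.38 J.
v = √(2·4.38/0.0441) = 14.1 m/s.

14.1 m/s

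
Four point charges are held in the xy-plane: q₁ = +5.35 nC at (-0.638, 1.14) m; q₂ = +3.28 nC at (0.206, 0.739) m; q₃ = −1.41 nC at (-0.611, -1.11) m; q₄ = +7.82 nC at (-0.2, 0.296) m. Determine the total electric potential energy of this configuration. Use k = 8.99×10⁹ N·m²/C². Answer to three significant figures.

8.30×10⁻⁷ J

The work to assemble the configuration equals its total potential energy, U = Σ kqᵢqⱼ/rᵢⱼ over all pairs.
Pair separations: r₁₂ = 0.934 m, r₁₃ = 2.25 m, r₁₄ = 0.951 m, r₂₃ = 2.02 m, r₂₄ = 0.601 m, r₃₄ = 1.46 m.
Summing all 6 pair terms gives U = 8.30×10⁻⁷ J.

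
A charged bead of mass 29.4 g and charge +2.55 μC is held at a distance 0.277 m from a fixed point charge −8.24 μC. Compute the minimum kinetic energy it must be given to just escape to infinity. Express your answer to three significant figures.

To just escape, total mechanical energy must reach zero at infinity: ½mv²_min + U = 0, so ½mv²_min = −U = |kQq|/r.
|U| = |kQq|/r = (8.99×10⁹ N·m²/C²)(8.24×10⁻⁶)(2.55×10⁻⁶)/(0.277) = 0.682 J.

0.682 J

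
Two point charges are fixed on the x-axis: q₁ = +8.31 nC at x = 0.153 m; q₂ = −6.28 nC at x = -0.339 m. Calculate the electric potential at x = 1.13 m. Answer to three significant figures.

Electric potential is a scalar, so the contributions from each charge add algebraically: V = Σ kqᵢ/rᵢ.
Distances from the field point to each charge: r₁ = 0.977 m, r₂ = 1.47 m.
V = k[(8.31×10⁻⁹)/(0.977) + (-6.28×10⁻⁹)/(1.47)] = 38.0 V.

38.0 V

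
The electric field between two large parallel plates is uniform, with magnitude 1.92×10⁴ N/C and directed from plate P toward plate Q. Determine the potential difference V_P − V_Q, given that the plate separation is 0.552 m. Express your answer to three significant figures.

1.06×10⁴ V

In a uniform field, potential decreases in the direction of E: ΔV = −E·d for a displacement d parallel to E.
Going from Q to P is a displacement of 0.552 m opposite to the field, so V_P − V_Q = +Ed = 1.06×10⁴ V.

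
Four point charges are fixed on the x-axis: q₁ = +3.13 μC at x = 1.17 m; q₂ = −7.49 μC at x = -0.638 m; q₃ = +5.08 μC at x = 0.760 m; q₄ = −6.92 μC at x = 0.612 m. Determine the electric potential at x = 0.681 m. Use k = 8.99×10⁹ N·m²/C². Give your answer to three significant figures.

Electric potential is a scalar, so the contributions from each charge add algebraically: V = Σ kqᵢ/rᵢ.
Distances from the field point to each charge: r₁ = 0.489 m, r₂ = 1.32 m, r₃ = 0.0790 m, r₄ = 0.0690 m.
V = k[(3.13×10⁻⁶)/(0.489) + (-7.49×10⁻⁶)/(1.32) + (5.08×10⁻⁶)/(0.0790) + (-6.92×10⁻⁶)/(0.0690)] = -3.17×10⁵ V.

-3.17×10⁵ V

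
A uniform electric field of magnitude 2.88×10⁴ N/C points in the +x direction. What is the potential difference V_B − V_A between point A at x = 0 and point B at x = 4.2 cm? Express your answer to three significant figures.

-1210 V

In a uniform field, potential decreases in the direction of E: V_B − V_A = −E·Δx.
V_B − V_A = −(2.88×10⁴ V/m)(0.0420 m) = -1210 V.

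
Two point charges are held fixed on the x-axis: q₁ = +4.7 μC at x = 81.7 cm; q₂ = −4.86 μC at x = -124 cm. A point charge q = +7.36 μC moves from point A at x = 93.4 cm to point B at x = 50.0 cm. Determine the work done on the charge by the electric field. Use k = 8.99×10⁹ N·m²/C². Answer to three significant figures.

The work done by the electric force is W_field = −ΔU = −q(V_B − V_A) = q(V_A − V_B).
At A: distances to the source charges are 0.117 m, 2.17 m; V_A = Σ kqᵢ/rᵢ = 3.41×10⁵ V.
At B: distances to the source charges are 0.317 m, 1.74 m; V_B = Σ kqᵢ/rᵢ = 1.08×10⁵ V.
ΔV = V_B − V_A = -2.33×10⁵ V.
W_field = −qΔV = −(7.36×10⁻⁶ C)(-2.33×10⁵ V) = 1.71 J.

1.71 J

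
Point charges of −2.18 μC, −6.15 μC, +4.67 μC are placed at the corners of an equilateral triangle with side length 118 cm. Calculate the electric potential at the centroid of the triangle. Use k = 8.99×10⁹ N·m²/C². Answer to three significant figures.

-4.83×10⁴ V

The total potential is the scalar sum of each charge's contribution, V = Σ kqᵢ/rᵢ.
The distance from each vertex to the centroid is a/√3 = 0.681 m.
V = k[(-2.18×10⁻⁶)/(0.681) + (-6.15×10⁻⁶)/(0.681) + (4.67×10⁻⁶)/(0.681)] = -4.83×10⁴ V.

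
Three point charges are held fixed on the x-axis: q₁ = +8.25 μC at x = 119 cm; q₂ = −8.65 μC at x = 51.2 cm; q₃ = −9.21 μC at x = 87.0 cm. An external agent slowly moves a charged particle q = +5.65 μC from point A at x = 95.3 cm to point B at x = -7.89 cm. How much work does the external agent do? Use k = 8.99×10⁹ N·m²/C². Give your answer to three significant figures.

For quasistatic motion the external work equals the change in potential energy: W_ext = qΔV = q(V_B − V_A).
At A: distances to the source charges are 0.237 m, 0.441 m, 0.0830 m; V_A = Σ kqᵢ/rᵢ = -8.61×10⁵ V.
At B: distances to the source charges are 1.27 m, 0.591 m, 0.949 m; V_B = Σ kqᵢ/rᵢ = -1.60×10⁵ V.
ΔV = V_B − V_A = 7.01×10⁵ V.
W_ext = qΔV = (5.65×10⁻⁶ C)(7.01×10⁵ V) = 3.96 J.

3.96 J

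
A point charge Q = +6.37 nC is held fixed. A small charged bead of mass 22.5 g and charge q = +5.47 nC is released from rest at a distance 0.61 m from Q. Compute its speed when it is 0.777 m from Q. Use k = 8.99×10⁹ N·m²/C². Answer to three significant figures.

3.13×10⁻³ m/s

Only the electrostatic force acts, so mechanical energy is conserved: ½mv² = U₁ − U₂ = kQq(1/r₁ − 1/r₂).
U₁ − U₂ = (8.99×10⁹ N·m²/C²)(6.37×10⁻⁹ C)(5.47×10⁻⁹ C)(1/0.610 − 1/0.777) = 1.10×10⁻⁷ J.
v = √(2·1.10×10⁻⁷/0.0225) = 3.13×10⁻³ m/s.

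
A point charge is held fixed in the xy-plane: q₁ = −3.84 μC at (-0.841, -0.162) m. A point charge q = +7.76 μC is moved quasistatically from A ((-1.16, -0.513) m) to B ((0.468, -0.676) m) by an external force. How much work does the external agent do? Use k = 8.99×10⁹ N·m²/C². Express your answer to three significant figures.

0.374 J

For quasistatic motion the external work equals the change in potential energy: W_ext = qΔV = q(V_B − V_A).
At A: distance to the source charge is 0.474 m; V_A = kq₁/r = -7.28×10⁴ V.
At B: distance to the source charge is 1.41 m; V_B = kq₁/r = -2.45×10⁴ V.
ΔV = V_B − V_A = 4.82×10⁴ V.
W_ext = qΔV = (7.76×10⁻⁶ C)(4.82×10⁴ V) = 0.374 J.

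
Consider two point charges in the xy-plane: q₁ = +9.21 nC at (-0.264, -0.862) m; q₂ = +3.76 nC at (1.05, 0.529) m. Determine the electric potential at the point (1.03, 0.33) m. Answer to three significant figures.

216 V

Electric potential is a scalar, so the contributions from each charge add algebraically: V = Σ kqᵢ/rᵢ.
Distances from the field point to each charge: r₁ = 1.76 m, r₂ = 0.200 m.
V = k[(9.21×10⁻⁹)/(1.76) + (3.76×10⁻⁹)/(0.200)] = 216 V.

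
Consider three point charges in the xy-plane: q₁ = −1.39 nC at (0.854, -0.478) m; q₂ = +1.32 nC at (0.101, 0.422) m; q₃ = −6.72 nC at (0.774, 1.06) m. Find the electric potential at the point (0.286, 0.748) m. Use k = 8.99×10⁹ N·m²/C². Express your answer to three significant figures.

-81.9 V

The total potential is the scalar sum of each charge's contribution, V = Σ kqᵢ/rᵢ.
Distances from the field point to each charge: r₁ = 1.35 m, r₂ = 0.375 m, r₃ = 0.579 m.
V = k[(-1.39×10⁻⁹)/(1.35) + (1.32×10⁻⁹)/(0.375) + (-6.72×10⁻⁹)/(0.579)] = -81.9 V.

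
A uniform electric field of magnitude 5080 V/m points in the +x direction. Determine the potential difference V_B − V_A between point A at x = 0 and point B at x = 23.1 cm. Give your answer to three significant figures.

-1170 V

In a uniform field, potential decreases in the direction of E: V_B − V_A = −E·Δx.
V_B − V_A = −(5080 V/m)(0.231 m) = -1170 V.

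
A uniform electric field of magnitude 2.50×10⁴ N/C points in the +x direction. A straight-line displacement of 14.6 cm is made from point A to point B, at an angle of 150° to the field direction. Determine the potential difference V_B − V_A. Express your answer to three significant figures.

Only the component of displacement along E changes the potential: ΔV = −E·d·cosθ.
ΔV = −(2.50×10⁴ V/m)(0.146 m)cos150° = 3160 V.

3160 V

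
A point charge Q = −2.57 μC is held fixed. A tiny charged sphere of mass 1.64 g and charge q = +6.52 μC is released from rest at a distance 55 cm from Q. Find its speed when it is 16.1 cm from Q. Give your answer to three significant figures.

Only the electrostatic force acts, so mechanical energy is conserved: ½mv² = U₁ − U₂ = kQq(1/r₁ − 1/r₂).
U₁ − U₂ = (8.99×10⁹ N·m²/C²)(-2.57×10⁻⁶ C)(6.52×10⁻⁶ C)(1/0.550 − 1/0.161) = 0.662 J.
v = √(2·0.662/1.64×10⁻³) = 28.4 m/s.

28.4 m/s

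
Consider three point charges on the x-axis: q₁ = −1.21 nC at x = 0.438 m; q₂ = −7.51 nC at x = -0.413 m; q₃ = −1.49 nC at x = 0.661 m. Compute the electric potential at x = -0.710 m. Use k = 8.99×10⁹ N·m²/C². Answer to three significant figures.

The total potential is the scalar sum of each charge's contribution, V = Σ kqᵢ/rᵢ.
Distances from the field point to each charge: r₁ = 1.15 m, r₂ = 0.297 m, r₃ = 1.37 m.
V = k[(-1.21×10⁻⁹)/(1.15) + (-7.51×10⁻⁹)/(0.297) + (-1.49×10⁻⁹)/(1.37)] = -247 V.

-247 V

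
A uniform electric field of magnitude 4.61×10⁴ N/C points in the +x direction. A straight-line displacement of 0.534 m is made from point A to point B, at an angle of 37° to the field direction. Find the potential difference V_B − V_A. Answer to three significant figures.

Only the component of displacement along E changes the potential: ΔV = −E·d·cosθ.
ΔV = −(4.61×10⁴ V/m)(0.534 m)cos37° = -1.97×10⁴ V.

-1.97×10⁴ V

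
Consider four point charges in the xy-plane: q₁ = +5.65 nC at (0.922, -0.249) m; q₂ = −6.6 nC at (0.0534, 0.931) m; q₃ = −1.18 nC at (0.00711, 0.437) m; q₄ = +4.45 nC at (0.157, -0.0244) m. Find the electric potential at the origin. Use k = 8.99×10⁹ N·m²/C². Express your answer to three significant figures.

217 V

The total potential is the scalar sum of each charge's contribution, V = Σ kqᵢ/rᵢ.
Distances from the field point to each charge: r₁ = 0.955 m, r₂ = 0.933 m, r₃ = 0.437 m, r₄ = 0.159 m.
V = k[(5.65×10⁻⁹)/(0.955) + (-6.60×10⁻⁹)/(0.933) + (-1.18×10⁻⁹)/(0.437) + (4.45×10⁻⁹)/(0.159)] = 217 V.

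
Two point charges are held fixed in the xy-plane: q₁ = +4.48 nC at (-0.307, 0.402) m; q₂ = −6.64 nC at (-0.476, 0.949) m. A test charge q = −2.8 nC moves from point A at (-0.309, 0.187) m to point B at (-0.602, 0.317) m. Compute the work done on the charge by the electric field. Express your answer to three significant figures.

-2.02×10⁻⁷ J

The work done by the electric force is W_field = −ΔU = −q(V_B − V_A) = q(V_A − V_B).
At A: distances to the source charges are 0.215 m, 0.780 m; V_A = Σ kqᵢ/rᵢ = 111 V.
At B: distances to the source charges are 0.307 m, 0.644 m; V_B = Σ kqᵢ/rᵢ = 38.6 V.
ΔV = V_B − V_A = -72.2 V.
W_field = −qΔV = −(-2.80×10⁻⁹ C)(-72.2 V) = -2.02×10⁻⁷ J.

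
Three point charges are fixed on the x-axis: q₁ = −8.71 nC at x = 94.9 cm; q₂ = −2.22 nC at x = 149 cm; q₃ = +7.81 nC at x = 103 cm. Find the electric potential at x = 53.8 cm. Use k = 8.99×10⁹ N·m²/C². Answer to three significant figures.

Electric potential is a scalar, so the contributions from each charge add algebraically: V = Σ kqᵢ/rᵢ.
Distances from the field point to each charge: r₁ = 0.411 m, r₂ = 0.952 m, r₃ = 0.492 m.
V = k[(-8.71×10⁻⁹)/(0.411) + (-2.22×10⁻⁹)/(0.952) + (7.81×10⁻⁹)/(0.492)] = -68.8 V.

-68.8 V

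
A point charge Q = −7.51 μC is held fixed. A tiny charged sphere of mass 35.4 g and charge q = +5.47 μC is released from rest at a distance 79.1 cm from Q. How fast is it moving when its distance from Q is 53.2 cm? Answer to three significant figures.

3.58 m/s

Only the electrostatic force acts, so mechanical energy is conserved: ½mv² = U₁ − U₂ = kQq(1/r₁ − 1/r₂).
U₁ − U₂ = (8.99×10⁹ N·m²/C²)(-7.51×10⁻⁶ C)(5.47×10⁻⁶ C)(1/0.791 − 1/0.532) = 0.227 J.
v = √(2·0.227/0.0354) = 3.58 m/s.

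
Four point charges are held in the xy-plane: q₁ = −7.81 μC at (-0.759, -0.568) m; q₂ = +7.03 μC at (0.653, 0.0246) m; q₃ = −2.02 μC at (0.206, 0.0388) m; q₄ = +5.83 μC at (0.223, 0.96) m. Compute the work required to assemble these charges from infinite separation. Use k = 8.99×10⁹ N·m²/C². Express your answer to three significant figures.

-0.466 J

The work to assemble the configuration equals its total potential energy, U = Σ kqᵢqⱼ/rᵢⱼ over all pairs.
Pair separations: r₁₂ = 1.53 m, r₁₃ = 1.14 m, r₁₄ = 1.82 m, r₂₃ = 0.447 m, r₂₄ = 1.03 m, r₃₄ = 0.921 m.
Summing all 6 pair terms gives U = -0.466 J.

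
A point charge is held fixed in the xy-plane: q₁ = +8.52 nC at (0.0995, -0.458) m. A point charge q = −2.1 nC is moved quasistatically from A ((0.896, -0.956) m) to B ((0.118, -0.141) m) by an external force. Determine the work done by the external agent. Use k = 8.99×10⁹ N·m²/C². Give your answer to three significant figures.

For quasistatic motion the external work equals the change in potential energy: W_ext = qΔV = q(V_B − V_A).
At A: distance to the source charge is 0.939 m; V_A = kq₁/r = 81.5 V.
At B: distance to the source charge is 0.318 m; V_B = kq₁/r = 241 V.
ΔV = V_B − V_A = 160 V.
W_ext = qΔV = (-2.10×10⁻⁹ C)(160 V) = -3.35×10⁻⁷ J.

-3.35×10⁻⁷ J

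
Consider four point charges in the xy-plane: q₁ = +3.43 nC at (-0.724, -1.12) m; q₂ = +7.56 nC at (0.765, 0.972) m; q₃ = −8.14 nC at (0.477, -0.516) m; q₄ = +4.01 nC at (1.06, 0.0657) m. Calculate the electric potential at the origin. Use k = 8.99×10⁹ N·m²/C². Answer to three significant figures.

The total potential is the scalar sum of each charge's contribution, V = Σ kqᵢ/rᵢ.
Distances from the field point to each charge: r₁ = 1.33 m, r₂ = 1.24 m, r₃ = 0.703 m, r₄ = 1.06 m.
V = k[(3.43×10⁻⁹)/(1.33) + (7.56×10⁻⁹)/(1.24) + (-8.14×10⁻⁹)/(0.703) + (4.01×10⁻⁹)/(1.06)] = 7.87 V.

7.87 V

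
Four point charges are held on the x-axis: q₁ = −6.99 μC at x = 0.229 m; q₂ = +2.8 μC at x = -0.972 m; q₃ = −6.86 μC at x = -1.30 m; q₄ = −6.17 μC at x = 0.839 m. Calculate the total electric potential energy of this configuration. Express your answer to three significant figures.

0.337 J

The work to assemble the configuration equals its total potential energy, U = Σ kqᵢqⱼ/rᵢⱼ over all pairs.
Pair separations: r₁₂ = 1.20 m, r₁₃ = 1.53 m, r₁₄ = 0.610 m, r₂₃ = 0.328 m, r₂₄ = 1.81 m, r₃₄ = 2.14 m.
Summing all 6 pair terms gives U = 0.337 J.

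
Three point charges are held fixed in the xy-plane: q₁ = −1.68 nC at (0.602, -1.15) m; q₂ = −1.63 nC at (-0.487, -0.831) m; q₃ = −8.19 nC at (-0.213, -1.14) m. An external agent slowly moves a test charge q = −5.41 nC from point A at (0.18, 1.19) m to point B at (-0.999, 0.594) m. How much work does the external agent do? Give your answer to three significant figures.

5.59×10⁻⁸ J

For quasistatic motion the external work equals the change in potential energy: W_ext = qΔV = q(V_B − V_A).
At A: distances to the source charges are 2.38 m, 2.13 m, 2.36 m; V_A = Σ kqᵢ/rᵢ = -44.4 V.
At B: distances to the source charges are 2.37 m, 1.51 m, 1.90 m; V_B = Σ kqᵢ/rᵢ = -54.7 V.
ΔV = V_B − V_A = -10.3 V.
W_ext = qΔV = (-5.41×10⁻⁹ C)(-10.3 V) = 5.59×10⁻⁸ J.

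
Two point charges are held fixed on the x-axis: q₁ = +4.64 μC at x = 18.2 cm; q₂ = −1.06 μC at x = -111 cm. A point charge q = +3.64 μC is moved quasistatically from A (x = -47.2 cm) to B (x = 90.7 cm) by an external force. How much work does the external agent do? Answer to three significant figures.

For quasistatic motion the external work equals the change in potential energy: W_ext = qΔV = q(V_B − V_A).
At A: distances to the source charges are 0.654 m, 0.638 m; V_A = Σ kqᵢ/rᵢ = 4.88×10⁴ V.
At B: distances to the source charges are 0.725 m, 2.02 m; V_B = Σ kqᵢ/rᵢ = 5.28×10⁴ V.
ΔV = V_B − V_A = 3970 V.
W_ext = qΔV = (3.64×10⁻⁶ C)(3970 V) = 0.0144 J.

0.0144 J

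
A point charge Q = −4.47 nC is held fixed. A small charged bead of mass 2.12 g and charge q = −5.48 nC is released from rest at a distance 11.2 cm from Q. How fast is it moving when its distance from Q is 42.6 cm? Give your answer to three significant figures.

Only the electrostatic force acts, so mechanical energy is conserved: ½mv² = U₁ − U₂ = kQq(1/r₁ − 1/r₂).
U₁ − U₂ = (8.99×10⁹ N·m²/C²)(-4.47×10⁻⁹ C)(-5.48×10⁻⁹ C)(1/0.112 − 1/0.426) = 1.45×10⁻⁶ J.
v = √(2·1.45×10⁻⁶/2.12×10⁻³) = 0.0370 m/s.

0.0370 m/s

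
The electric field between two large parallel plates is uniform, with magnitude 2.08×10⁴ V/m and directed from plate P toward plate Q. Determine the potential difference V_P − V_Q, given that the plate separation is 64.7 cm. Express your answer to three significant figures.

In a uniform field, potential decreases in the direction of E: ΔV = −E·d for a displacement d parallel to E.
Going from Q to P is a displacement of 64.7 cm opposite to the field, so V_P − V_Q = +Ed = 1.35×10⁴ V.

1.35×10⁴ V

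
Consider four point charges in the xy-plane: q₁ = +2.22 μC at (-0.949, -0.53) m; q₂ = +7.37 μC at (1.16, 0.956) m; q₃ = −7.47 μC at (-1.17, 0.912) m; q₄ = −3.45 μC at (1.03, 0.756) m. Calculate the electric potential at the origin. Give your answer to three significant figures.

-7110 V

Electric potential is a scalar, so the contributions from each charge add algebraically: V = Σ kqᵢ/rᵢ.
Distances from the field point to each charge: r₁ = 1.09 m, r₂ = 1.50 m, r₃ = 1.48 m, r₄ = 1.28 m.
V = k[(2.22×10⁻⁶)/(1.09) + (7.37×10⁻⁶)/(1.50) + (-7.47×10⁻⁶)/(1.48) + (-3.45×10⁻⁶)/(1.28)] = -7110 V.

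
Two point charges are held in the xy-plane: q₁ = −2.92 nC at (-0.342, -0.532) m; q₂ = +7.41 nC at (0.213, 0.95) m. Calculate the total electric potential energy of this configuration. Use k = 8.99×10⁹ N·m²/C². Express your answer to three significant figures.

The assembly work is the sum of pairwise potential energies, U = Σ_{i<j} kqᵢqⱼ/rᵢⱼ.
Pair separations: r₁₂ = 1.58 m.
U = (-1.23×10⁻⁷) = -1.23×10⁻⁷ J.

-1.23×10⁻⁷ J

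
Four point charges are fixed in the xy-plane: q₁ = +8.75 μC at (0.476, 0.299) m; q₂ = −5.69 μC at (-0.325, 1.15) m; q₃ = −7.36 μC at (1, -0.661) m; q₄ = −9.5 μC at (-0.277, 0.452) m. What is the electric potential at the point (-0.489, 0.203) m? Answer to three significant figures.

The total potential is the scalar sum of each charge's contribution, V = Σ kqᵢ/rᵢ.
Distances from the field point to each charge: r₁ = 0.970 m, r₂ = 0.961 m, r₃ = 1.72 m, r₄ = 0.327 m.
V = k[(8.75×10⁻⁶)/(0.970) + (-5.69×10⁻⁶)/(0.961) + (-7.36×10⁻⁶)/(1.72) + (-9.50×10⁻⁶)/(0.327)] = -2.72×10⁵ V.

-2.72×10⁵ V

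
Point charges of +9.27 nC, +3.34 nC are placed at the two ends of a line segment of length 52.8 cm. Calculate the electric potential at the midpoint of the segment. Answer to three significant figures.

429 V

Electric potential is a scalar, so the contributions from each charge add algebraically: V = Σ kqᵢ/rᵢ.
Each charge is 0.264 m from the midpoint.
V = k[(9.27×10⁻⁹)/(0.264) + (3.34×10⁻⁹)/(0.264)] = 429 V.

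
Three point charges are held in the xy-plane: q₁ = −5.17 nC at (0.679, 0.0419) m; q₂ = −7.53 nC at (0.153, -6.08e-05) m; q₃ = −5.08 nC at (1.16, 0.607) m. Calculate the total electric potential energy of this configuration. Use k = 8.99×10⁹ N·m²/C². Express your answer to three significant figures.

1.27×10⁻⁶ J

The assembly work is the sum of pairwise potential energies, U = Σ_{i<j} kqᵢqⱼ/rᵢⱼ.
Pair separations: r₁₂ = 0.528 m, r₁₃ = 0.742 m, r₂₃ = 1.18 m.
U = (6.63×10⁻⁷) + (3.18×10⁻⁷) + (2.92×10⁻⁷) = 1.27×10⁻⁶ J.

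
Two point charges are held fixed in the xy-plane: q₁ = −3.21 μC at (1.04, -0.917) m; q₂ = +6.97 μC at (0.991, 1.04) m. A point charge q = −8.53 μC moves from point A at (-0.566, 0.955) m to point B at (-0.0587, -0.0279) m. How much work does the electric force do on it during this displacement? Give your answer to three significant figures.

-0.0602 J

The work done by the electric force is W_field = −ΔU = −q(V_B − V_A) = q(V_A − V_B).
At A: distances to the source charges are 2.47 m, 1.56 m; V_A = Σ kqᵢ/rᵢ = 2.85×10⁴ V.
At B: distances to the source charges are 1.41 m, 1.50 m; V_B = Σ kqᵢ/rᵢ = 2.14×10⁴ V.
ΔV = V_B − V_A = -7060 V.
W_field = −qΔV = −(-8.53×10⁻⁶ C)(-7060 V) = -0.0602 J.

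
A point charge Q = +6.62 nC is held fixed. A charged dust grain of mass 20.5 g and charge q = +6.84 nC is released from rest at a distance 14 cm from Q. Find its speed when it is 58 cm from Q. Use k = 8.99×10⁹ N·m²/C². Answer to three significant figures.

Only the electrostatic force acts, so mechanical energy is conserved: ½mv² = U₁ − U₂ = kQq(1/r₁ − 1/r₂).
U₁ − U₂ = (8.99×10⁹ N·m²/C²)(6.62×10⁻⁹ C)(6.84×10⁻⁹ C)(1/0.140 − 1/0.580) = 2.21×10⁻⁶ J.
v = √(2·2.21×10⁻⁶/0.0205) = 0.0147 m/s.

0.0147 m/s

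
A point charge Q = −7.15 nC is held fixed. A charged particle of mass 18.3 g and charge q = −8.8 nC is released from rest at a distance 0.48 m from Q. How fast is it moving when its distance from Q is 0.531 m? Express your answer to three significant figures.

3.52×10⁻³ m/s

Only the electrostatic force acts, so mechanical energy is conserved: ½mv² = U₁ − U₂ = kQq(1/r₁ − 1/r₂).
U₁ − U₂ = (8.99×10⁹ N·m²/C²)(-7.15×10⁻⁹ C)(-8.80×10⁻⁹ C)(1/0.480 − 1/0.531) = 1.13×10⁻⁷ J.
v = √(2·1.13×10⁻⁷/0.0183) = 3.52×10⁻³ m/s.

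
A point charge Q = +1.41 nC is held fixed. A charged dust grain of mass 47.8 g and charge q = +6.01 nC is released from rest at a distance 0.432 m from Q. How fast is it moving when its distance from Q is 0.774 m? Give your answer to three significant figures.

1.81×10⁻³ m/s

Only the electrostatic force acts, so mechanical energy is conserved: ½mv² = U₁ − U₂ = kQq(1/r₁ − 1/r₂).
U₁ − U₂ = (8.99×10⁹ N·m²/C²)(1.41×10⁻⁹ C)(6.01×10⁻⁹ C)(1/0.432 − 1/0.774) = 7.79×10⁻⁸ J.
v = √(2·7.79×10⁻⁸/0.0478) = 1.81×10⁻³ m/s.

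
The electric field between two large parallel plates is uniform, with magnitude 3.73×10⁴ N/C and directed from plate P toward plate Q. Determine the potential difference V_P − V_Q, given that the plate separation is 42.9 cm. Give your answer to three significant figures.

In a uniform field, potential decreases in the direction of E: ΔV = −E·d for a displacement d parallel to E.
Going from Q to P is a displacement of 42.9 cm opposite to the field, so V_P − V_Q = +Ed = 1.60×10⁴ V.

1.60×10⁴ V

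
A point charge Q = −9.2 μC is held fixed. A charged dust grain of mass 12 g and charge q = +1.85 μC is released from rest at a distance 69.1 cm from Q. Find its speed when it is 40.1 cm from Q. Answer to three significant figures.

Only the electrostatic force acts, so mechanical energy is conserved: ½mv² = U₁ − U₂ = kQq(1/r₁ − 1/r₂).
U₁ − U₂ = (8.99×10⁹ N·m²/C²)(-9.20×10⁻⁶ C)(1.85×10⁻⁶ C)(1/0.691 − 1/0.401) = 0.160 J.
v = √(2·0.160/0.0120) = 5.17 m/s.

5.17 m/s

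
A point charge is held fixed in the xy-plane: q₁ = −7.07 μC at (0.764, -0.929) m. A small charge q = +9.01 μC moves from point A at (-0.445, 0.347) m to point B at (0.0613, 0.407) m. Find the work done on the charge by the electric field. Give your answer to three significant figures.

0.0536 J

The work done by the electric force is W_field = −ΔU = −q(V_B − V_A) = q(V_A − V_B).
At A: distance to the source charge is 1.76 m; V_A = kq₁/r = -3.62×10⁴ V.
At B: distance to the source charge is 1.51 m; V_B = kq₁/r = -4.21×10⁴ V.
ΔV = V_B − V_A = -5950 V.
W_field = −qΔV = −(9.01×10⁻⁶ C)(-5950 V) = 0.0536 J.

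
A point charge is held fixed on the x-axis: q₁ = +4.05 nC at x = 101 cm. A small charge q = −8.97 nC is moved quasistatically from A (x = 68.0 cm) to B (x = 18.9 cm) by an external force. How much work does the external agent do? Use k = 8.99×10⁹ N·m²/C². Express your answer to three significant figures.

For quasistatic motion the external work equals the change in potential energy: W_ext = qΔV = q(V_B − V_A).
At A: distance to the source charge is 0.330 m; V_A = kq₁/r = 110 V.
At B: distance to the source charge is 0.821 m; V_B = kq₁/r = 44.3 V.
ΔV = V_B − V_A = -66.0 V.
W_ext = qΔV = (-8.97×10⁻⁹ C)(-66.0 V) = 5.92×10⁻⁷ J.

5.92×10⁻⁷ J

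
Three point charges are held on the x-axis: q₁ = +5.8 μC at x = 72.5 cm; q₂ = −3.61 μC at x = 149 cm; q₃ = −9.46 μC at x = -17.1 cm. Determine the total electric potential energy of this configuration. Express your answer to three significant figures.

-0.612 J

The work to assemble the configuration equals its total potential energy, U = Σ kqᵢqⱼ/rᵢⱼ over all pairs.
Pair separations: r₁₂ = 0.765 m, r₁₃ = 0.896 m, r₂₃ = 1.66 m.
U = (-0.246) + (-0.551) + (0.185) = -0.612 J.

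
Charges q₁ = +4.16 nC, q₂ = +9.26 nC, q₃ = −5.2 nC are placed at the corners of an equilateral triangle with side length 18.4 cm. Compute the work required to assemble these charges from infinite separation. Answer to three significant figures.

The assembly work is the sum of pairwise potential energies, U = Σ_{i<j} kqᵢqⱼ/rᵢⱼ.
All three pair separations equal the side length, 0.184 m.
U = (1.88×10⁻⁶) + (-1.06×10⁻⁶) + (-2.35×10⁻⁶) = -1.53×10⁻⁶ J.

-1.53×10⁻⁶ J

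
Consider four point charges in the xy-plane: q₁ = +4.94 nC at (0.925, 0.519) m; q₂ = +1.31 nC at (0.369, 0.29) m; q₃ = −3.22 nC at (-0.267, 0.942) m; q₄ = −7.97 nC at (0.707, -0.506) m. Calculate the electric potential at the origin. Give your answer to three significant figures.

The total potential is the scalar sum of each charge's contribution, V = Σ kqᵢ/rᵢ.
Distances from the field point to each charge: r₁ = 1.06 m, r₂ = 0.469 m, r₃ = 0.979 m, r₄ = 0.869 m.
V = k[(4.94×10⁻⁹)/(1.06) + (1.31×10⁻⁹)/(0.469) + (-3.22×10⁻⁹)/(0.979) + (-7.97×10⁻⁹)/(0.869)] = -45.0 V.

-45.0 V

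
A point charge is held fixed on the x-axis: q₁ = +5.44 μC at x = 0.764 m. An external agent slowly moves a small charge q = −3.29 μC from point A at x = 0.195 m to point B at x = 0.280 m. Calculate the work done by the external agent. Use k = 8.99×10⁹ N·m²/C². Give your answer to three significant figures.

-0.0497 J

For quasistatic motion the external work equals the change in potential energy: W_ext = qΔV = q(V_B − V_A).
At A: distance to the source charge is 0.569 m; V_A = kq₁/r = 8.60×10⁴ V.
At B: distance to the source charge is 0.484 m; V_B = kq₁/r = 1.01×10⁵ V.
ΔV = V_B − V_A = 1.51×10⁴ V.
W_ext = qΔV = (-3.29×10⁻⁶ C)(1.51×10⁴ V) = -0.0497 J.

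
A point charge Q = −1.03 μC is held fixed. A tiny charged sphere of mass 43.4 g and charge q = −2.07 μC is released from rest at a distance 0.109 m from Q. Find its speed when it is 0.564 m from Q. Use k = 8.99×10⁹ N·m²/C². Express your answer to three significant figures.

2.56 m/s

Only the electrostatic force acts, so mechanical energy is conserved: ½mv² = U₁ − U₂ = kQq(1/r₁ − 1/r₂).
U₁ − U₂ = (8.99×10⁹ N·m²/C²)(-1.03×10⁻⁶ C)(-2.07×10⁻⁶ C)(1/0.109 − 1/0.564) = 0.142 J.
v = √(2·0.142/0.0434) = 2.56 m/s.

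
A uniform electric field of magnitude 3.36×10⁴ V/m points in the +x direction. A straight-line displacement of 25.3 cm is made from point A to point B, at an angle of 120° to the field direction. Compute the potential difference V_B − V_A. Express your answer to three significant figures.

Only the component of displacement along E changes the potential: ΔV = −E·d·cosθ.
ΔV = −(3.36×10⁴ V/m)(0.253 m)cos120° = 4250 V.

4250 V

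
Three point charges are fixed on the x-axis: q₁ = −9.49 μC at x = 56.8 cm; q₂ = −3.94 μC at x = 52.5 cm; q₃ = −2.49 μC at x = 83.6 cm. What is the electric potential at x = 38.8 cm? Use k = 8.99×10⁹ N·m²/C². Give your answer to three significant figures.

-7.82×10⁵ V

Electric potential is a scalar, so the contributions from each charge add algebraically: V = Σ kqᵢ/rᵢ.
Distances from the field point to each charge: r₁ = 0.180 m, r₂ = 0.137 m, r₃ = 0.448 m.
V = k[(-9.49×10⁻⁶)/(0.180) + (-3.94×10⁻⁶)/(0.137) + (-2.49×10⁻⁶)/(0.448)] = -7.82×10⁵ V.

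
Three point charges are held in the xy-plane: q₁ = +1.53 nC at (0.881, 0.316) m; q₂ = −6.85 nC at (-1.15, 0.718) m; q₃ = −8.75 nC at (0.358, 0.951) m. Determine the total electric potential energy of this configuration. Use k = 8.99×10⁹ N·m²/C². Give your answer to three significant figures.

1.61×10⁻⁷ J

The assembly work is the sum of pairwise potential energies, U = Σ_{i<j} kqᵢqⱼ/rᵢⱼ.
Pair separations: r₁₂ = 2.07 m, r₁₃ = 0.823 m, r₂₃ = 1.53 m.
U = (-4.55×10⁻⁸) + (-1.46×10⁻⁷) + (3.53×10⁻⁷) = 1.61×10⁻⁷ J.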